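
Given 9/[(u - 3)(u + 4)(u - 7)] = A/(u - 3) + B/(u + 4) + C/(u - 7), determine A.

Cover-up at u = 3: A = 9/[(3 + 4)(3 - 7)] = 9/[(7)(-4)] = -9/28


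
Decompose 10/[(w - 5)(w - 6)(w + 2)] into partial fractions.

Using cover-up method: P = -10/7, Q = 5/4, R = 5/28
Result: (-10/7)/(w - 5) + (5/4)/(w - 6) + (5/28)/(w + 2)


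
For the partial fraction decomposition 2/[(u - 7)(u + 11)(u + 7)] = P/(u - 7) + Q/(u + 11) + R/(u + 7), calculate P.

Cover-up at u = 7: P = 2/[(7 + 11)(7 + 7)] = 2/[(18)(14)] = 2/252 = 1/126


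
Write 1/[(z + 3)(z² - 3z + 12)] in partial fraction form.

Cover-up at z = -3: α = 1/((-3)² - 3·(-3) + 12) = 1/30. Then β = -α = -1/30, γ = -α·(-3 - 3) = 1/5
Result: (1/30)/(z + 3) - ((1/30)z - 1/5)/(z² - 3z + 12)


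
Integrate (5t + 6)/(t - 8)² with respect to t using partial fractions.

Decompose: A = 5, B = 5·8 + 6 = 46, so (5t + 6)/(t - 8)² = 5/(t - 8) + 46/(t - 8)². Integrate: ∫ A/(t - 8) dt = 5 ln|(t - 8)|; ∫ B/(t - 8)² dt = -46/(t - 8). Sum: 5 ln|(t - 8)| - 46/(t - 8) + C


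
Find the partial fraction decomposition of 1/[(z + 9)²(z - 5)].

Cover-up at z=5: γ = 1/(5 + 9)² = 1/196. Cover-up at z=-9: β = 1/(-9 - 5) = -1/14. Comparing z² coeff: α = -γ = -1/196
Result: (-1/196)/(z + 9) - (1/14)/(z + 9)² + (1/196)/(z - 5)


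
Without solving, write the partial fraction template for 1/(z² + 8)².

Repeated quadratic factor: (Az + B)/(z² + 8) + (Cz + D)/(z² + 8)²


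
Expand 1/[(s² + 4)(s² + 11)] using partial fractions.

Coefficient matching gives A = C = 0, B = 1/(11-4) = 1/7, D = -B = -1/7
Result: (1/7)/(s² + 4) - (1/7)/(s² + 11)


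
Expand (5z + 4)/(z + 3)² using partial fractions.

(5z + 4) = α(z + 3) + β. At z = -3: β = 5·(-3) + 4 = -11. Coeff of z: α = 5
Result: 5/(z + 3) - 11/(z + 3)²


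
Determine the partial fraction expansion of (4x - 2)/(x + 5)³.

(4x - 2) = A(x + 5)² + B(x + 5) + C. At x = -5: C = 4·(-5) - 2 = -22. Coefficients: A = 0, B = 4
Result: 4/(x + 5)² - 22/(x + 5)³


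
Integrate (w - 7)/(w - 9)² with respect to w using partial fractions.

Decompose: α = 1, β = 1·9 - 7 = 2, so (w - 7)/(w - 9)² = 1/(w - 9) + 2/(w - 9)². Integrate: ∫ α/(w - 9) dw = ln|(w - 9)|; ∫ β/(w - 9)² dw = -2/(w - 9). Sum: ln|(w - 9)| - 2/(w - 9) + C


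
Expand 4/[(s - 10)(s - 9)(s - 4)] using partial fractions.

Using cover-up method: α = 2/3, β = -4/5, γ = 2/15
Result: (2/3)/(s - 10) - (4/5)/(s - 9) + (2/15)/(s - 4)


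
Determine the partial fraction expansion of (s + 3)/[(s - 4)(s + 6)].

At s=4: A = (1·4 + 3)/(4 + 6) = 7/10. At s=-6: B = (1·(-6) + 3)/(-6 - 4) = 3/10
Result: (7/10)/(s - 4) + (3/10)/(s + 6)


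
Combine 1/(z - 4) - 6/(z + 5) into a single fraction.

Common denominator (z - 4)(z + 5). Numerator: 1(z + 5) - 6(z - 4) = (z + 5) - (6z - 24) = -5z + 29
Result: (-5z + 29)/[(z - 4)(z + 5)]


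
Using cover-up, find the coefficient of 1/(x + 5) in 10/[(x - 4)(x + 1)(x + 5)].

Cover (x + 5), set x=-5: 10/[(-5 - 4)(-5 + 1)] = 5/18


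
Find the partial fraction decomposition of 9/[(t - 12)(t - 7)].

9/(t - 12)(t - 7) = P/(t - 12) + Q/(t - 7). P = 9/(12 - 7) = 9/5, Q = 9/(7 - 12) = -9/5
Result: (9/5)/(t - 12) - (9/5)/(t - 7)


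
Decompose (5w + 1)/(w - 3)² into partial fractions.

(5w + 1) = P(w - 3) + Q. At w = 3: Q = 5·3 + 1 = 16. Coeff of w: P = 5
Result: 5/(w - 3) + 16/(w - 3)²


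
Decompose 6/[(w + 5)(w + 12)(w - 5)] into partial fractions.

Using cover-up method: A = -3/35, B = 6/119, C = 3/85
Result: (-3/35)/(w + 5) + (6/119)/(w + 12) + (3/85)/(w - 5)


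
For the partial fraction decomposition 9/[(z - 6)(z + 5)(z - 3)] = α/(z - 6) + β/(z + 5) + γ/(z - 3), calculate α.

Cover-up at z = 6: α = 9/[(6 + 5)(6 - 3)] = 9/[(11)(3)] = 9/33 = 3/11


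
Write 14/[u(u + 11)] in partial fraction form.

14/u(u + 11) = P/u + Q/(u + 11). P = 14/(0 + 11) = 14/11, Q = 14/(-11 - 0) = -14/11
Result: (14/11)/u - (14/11)/(u + 11)


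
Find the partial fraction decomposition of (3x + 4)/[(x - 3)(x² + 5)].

At x=3: A = (3·3 + 4)/(3² + 5) = 13/14. B = -A = -13/14, C = 3 - 3·A = 3/14
Result: (13/14)/(x - 3) - ((13/14)x - 3/14)/(x² + 5)


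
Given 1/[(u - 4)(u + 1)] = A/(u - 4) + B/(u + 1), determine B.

Cover-up at u = -1: B = 1/(-1 - 4) = -1/5


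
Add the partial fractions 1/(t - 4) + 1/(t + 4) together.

Common denominator (t - 4)(t + 4). Numerator: 1(t + 4) + 1(t - 4) = (t + 4) + (t - 4) = 2t
Result: (2t)/[(t - 4)(t + 4)]


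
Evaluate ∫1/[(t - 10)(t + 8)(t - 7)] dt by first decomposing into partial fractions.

Cover-up: α = 1/54, β = 1/270, γ = -1/45. Decomposition: (1/54)/(t - 10) + (1/270)/(t + 8) - (1/45)/(t - 7). Integrate each term: (1/54) ln|(t - 10)| + (1/270) ln|(t + 8)| - (1/45) ln|(t - 7)| + C


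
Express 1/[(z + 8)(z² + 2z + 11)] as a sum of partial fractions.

Cover-up at z = -8: α = 1/((-8)² + 2·(-8) + 11) = 1/59. Then β = -α = -1/59, γ = -α·(2 - 8) = 6/59
Result: (1/59)/(z + 8) - ((1/59)z - 6/59)/(z² + 2z + 11)


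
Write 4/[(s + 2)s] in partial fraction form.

4/(s + 2)s = α/(s + 2) + β/s. α = 4/(-2 - 0) = -2, β = 4/(0 + 2) = 2
Result: -2/(s + 2) + 2/s


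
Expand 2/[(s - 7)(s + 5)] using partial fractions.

2/(s - 7)(s + 5) = α/(s - 7) + β/(s + 5). α = 2/(7 + 5) = 1/6, β = 2/(-5 - 7) = -1/6
Result: (1/6)/(s - 7) - (1/6)/(s + 5)


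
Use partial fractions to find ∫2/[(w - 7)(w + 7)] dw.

Decompose: 2/[(w - 7)(w + 7)] = (1/7)/(w - 7) - (1/7)/(w + 7). Integrate each term: (1/7) ln|(w - 7)| - (1/7) ln|(w + 7)| + C


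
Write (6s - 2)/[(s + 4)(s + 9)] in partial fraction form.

At s=-4: α = (6·(-4) - 2)/(-4 + 9) = -26/5. At s=-9: β = (6·(-9) - 2)/(-9 + 4) = 56/5
Result: (-26/5)/(s + 4) + (56/5)/(s + 9)


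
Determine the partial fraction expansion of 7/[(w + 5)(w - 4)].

7/(w + 5)(w - 4) = P/(w + 5) + Q/(w - 4). P = 7/(-5 - 4) = -7/9, Q = 7/(4 + 5) = 7/9
Result: (-7/9)/(w + 5) + (7/9)/(w - 4)


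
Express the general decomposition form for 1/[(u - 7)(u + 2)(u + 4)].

Three distinct linear factors: α/(u - 7) + β/(u + 2) + γ/(u + 4)


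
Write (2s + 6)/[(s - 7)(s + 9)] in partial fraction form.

At s=7: A = (2·7 + 6)/(7 + 9) = 5/4. At s=-9: B = (2·(-9) + 6)/(-9 - 7) = 3/4
Result: (5/4)/(s - 7) + (3/4)/(s + 9)


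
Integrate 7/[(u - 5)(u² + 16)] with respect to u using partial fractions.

Cover-up at u=5: P = 7/(5²+16) = 7/41. Coeff matching: Q = -7/41, R = -35/41. Decomposition: (7/41)/(u - 5) - ((7/41)u + 35/41)/(u² + 16). Integrate: linear → ln, quadratic → (1/2)ln + arctan: (7/41) ln|(u - 5)| - (7/82) ln(u² + 16) - (35/164) arctan(u/4) + C


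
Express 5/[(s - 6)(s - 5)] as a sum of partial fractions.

5/(s - 6)(s - 5) = A/(s - 6) + B/(s - 5). A = 5/(6 - 5) = 5, B = 5/(5 - 6) = -5
Result: 5/(s - 6) - 5/(s - 5)


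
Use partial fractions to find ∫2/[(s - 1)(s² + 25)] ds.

Cover-up at s=1: P = 2/(1²+25) = 1/13. Coeff matching: Q = -1/13, R = -1/13. Decomposition: (1/13)/(s - 1) - ((1/13)s + 1/13)/(s² + 25). Integrate: linear → ln, quadratic → (1/2)ln + arctan: (1/13) ln|(s - 1)| - (1/26) ln(s² + 25) - (1/65) arctan(s/5) + C


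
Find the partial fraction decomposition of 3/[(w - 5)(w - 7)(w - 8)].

Using cover-up method: α = 1/2, β = -3/2, γ = 1
Result: (1/2)/(w - 5) - (3/2)/(w - 7) + 1/(w - 8)


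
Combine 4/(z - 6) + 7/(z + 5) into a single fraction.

Common denominator (z - 6)(z + 5). Numerator: 4(z + 5) + 7(z - 6) = (4z + 20) + (7z - 42) = 11z - 22
Result: (11z - 22)/[(z - 6)(z + 5)]


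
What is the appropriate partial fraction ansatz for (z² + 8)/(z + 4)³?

Repeated linear factor (power 3): α/(z + 4) + β/(z + 4)² + γ/(z + 4)³


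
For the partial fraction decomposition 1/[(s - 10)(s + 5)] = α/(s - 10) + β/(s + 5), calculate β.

Cover-up at s = -5: β = 1/(-5 - 10) = -1/15


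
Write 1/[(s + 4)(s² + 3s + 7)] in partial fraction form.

Cover-up at s = -4: α = 1/((-4)² + 3·(-4) + 7) = 1/11. Then β = -α = -1/11, γ = -α·(3 - 4) = 1/11
Result: (1/11)/(s + 4) - ((1/11)s - 1/11)/(s² + 3s + 7)


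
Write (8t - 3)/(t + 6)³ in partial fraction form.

(8t - 3) = α(t + 6)² + β(t + 6) + γ. At t = -6: γ = 8·(-6) - 3 = -51. Coefficients: α = 0, β = 8
Result: 8/(t + 6)² - 51/(t + 6)³


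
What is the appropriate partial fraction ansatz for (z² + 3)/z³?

Repeated linear factor (power 3): A/z + B/z² + C/z³


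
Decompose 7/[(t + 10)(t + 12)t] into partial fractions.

Using cover-up method: P = -7/20, Q = 7/24, R = 7/120
Result: (-7/20)/(t + 10) + (7/24)/(t + 12) + (7/120)/t


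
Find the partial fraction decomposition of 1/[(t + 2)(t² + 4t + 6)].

Cover-up at t = -2: α = 1/((-2)² + 4·(-2) + 6) = 1/2. Then β = -α = -1/2, γ = -α·(4 - 2) = -1
Result: (1/2)/(t + 2) - ((1/2)t + 1)/(t² + 4t + 6)


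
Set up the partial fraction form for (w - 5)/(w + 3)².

Repeated linear factor: P/(w + 3) + Q/(w + 3)²


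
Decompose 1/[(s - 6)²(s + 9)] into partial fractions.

Cover-up at s=-9: C = 1/(-9 - 6)² = 1/225. Cover-up at s=6: B = 1/(6 + 9) = 1/15. Comparing s² coeff: A = -C = -1/225
Result: (-1/225)/(s - 6) + (1/15)/(s - 6)² + (1/225)/(s + 9)


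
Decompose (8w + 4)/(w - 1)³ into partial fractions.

(8w + 4) = α(w - 1)² + β(w - 1) + γ. At w = 1: γ = 8·1 + 4 = 12. Coefficients: α = 0, β = 8
Result: 8/(w - 1)² + 12/(w - 1)³


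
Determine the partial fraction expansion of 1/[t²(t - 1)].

Cover-up at t=1: R = 1/(1 - 0)² = 1. Cover-up at t=0: Q = 1/(0 - 1) = -1. Comparing t² coeff: P = -R = -1
Result: -1/t - 1/t² + 1/(t - 1)


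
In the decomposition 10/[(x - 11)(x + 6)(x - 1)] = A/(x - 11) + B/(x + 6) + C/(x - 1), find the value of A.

Cover-up at x = 11: A = 10/[(11 + 6)(11 - 1)] = 10/[(17)(10)] = 10/170 = 1/17


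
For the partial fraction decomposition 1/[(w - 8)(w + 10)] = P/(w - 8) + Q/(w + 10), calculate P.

Cover-up at w = 8: P = 1/(8 + 10) = 1/18


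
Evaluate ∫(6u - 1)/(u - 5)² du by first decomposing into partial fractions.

Decompose: α = 6, β = 6·5 - 1 = 29, so (6u - 1)/(u - 5)² = 6/(u - 5) + 29/(u - 5)². Integrate: ∫ α/(u - 5) du = 6 ln|(u - 5)|; ∫ β/(u - 5)² du = -29/(u - 5). Sum: 6 ln|(u - 5)| - 29/(u - 5) + C


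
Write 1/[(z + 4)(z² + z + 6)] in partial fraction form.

Cover-up at z = -4: α = 1/((-4)² + 1·(-4) + 6) = 1/18. Then β = -α = -1/18, γ = -α·(1 - 4) = 1/6
Result: (1/18)/(z + 4) - ((1/18)z - 1/6)/(z² + z + 6)


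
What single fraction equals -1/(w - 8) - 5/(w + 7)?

Common denominator (w - 8)(w + 7). Numerator: -1(w + 7) - 5(w - 8) = (-w - 7) - (5w - 40) = -6w + 33
Result: (-6w + 33)/[(w - 8)(w + 7)]


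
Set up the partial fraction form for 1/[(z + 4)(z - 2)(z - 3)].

Three distinct linear factors: A/(z + 4) + B/(z - 2) + C/(z - 3)


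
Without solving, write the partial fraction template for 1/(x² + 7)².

Repeated quadratic factor: (Ax + B)/(x² + 7) + (Cx + D)/(x² + 7)²


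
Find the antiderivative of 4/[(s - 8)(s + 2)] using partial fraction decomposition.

Decompose: 4/[(s - 8)(s + 2)] = (2/5)/(s - 8) - (2/5)/(s + 2). Integrate each term: (2/5) ln|(s - 8)| - (2/5) ln|(s + 2)| + C


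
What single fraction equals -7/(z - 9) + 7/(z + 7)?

Common denominator (z - 9)(z + 7). Numerator: -7(z + 7) + 7(z - 9) = (-7z - 49) + (7z - 63) = -112
Result: (-112)/[(z - 9)(z + 7)]


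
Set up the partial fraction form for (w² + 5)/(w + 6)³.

Repeated linear factor (power 3): A/(w + 6) + B/(w + 6)² + C/(w + 6)³


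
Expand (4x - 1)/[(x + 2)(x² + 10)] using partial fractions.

At x=-2: A = (4·(-2) - 1)/((-2)² + 10) = -9/14. B = -A = 9/14, C = 4 - (-2)·A = 19/7
Result: (-9/14)/(x + 2) + ((9/14)x + 19/7)/(x² + 10)


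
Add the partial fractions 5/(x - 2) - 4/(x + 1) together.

Common denominator (x - 2)(x + 1). Numerator: 5(x + 1) - 4(x - 2) = (5x + 5) - (4x - 8) = x + 13
Result: (x + 13)/[(x - 2)(x + 1)]


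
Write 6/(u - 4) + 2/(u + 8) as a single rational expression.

Common denominator (u - 4)(u + 8). Numerator: 6(u + 8) + 2(u - 4) = (6u + 48) + (2u - 8) = 8u + 40
Result: (8u + 40)/[(u - 4)(u + 8)]


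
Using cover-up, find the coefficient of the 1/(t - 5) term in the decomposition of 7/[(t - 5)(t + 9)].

Cover (t - 5), set t=5: 7/((t + 9) at t=5) = 7/(14) = 1/2


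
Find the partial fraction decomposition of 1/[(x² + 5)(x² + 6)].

Coefficient matching gives P = R = 0, Q = 1/(6-5) = 1, S = -Q = -1
Result: 1/(x² + 5) - 1/(x² + 6)


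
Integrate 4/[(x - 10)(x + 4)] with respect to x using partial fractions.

Decompose: 4/[(x - 10)(x + 4)] = (2/7)/(x - 10) - (2/7)/(x + 4). Integrate each term: (2/7) ln|(x - 10)| - (2/7) ln|(x + 4)| + C


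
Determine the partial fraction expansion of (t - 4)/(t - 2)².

(t - 4) = A(t - 2) + B. At t = 2: B = 1·2 - 4 = -2. Coeff of t: A = 1
Result: 1/(t - 2) - 2/(t - 2)²


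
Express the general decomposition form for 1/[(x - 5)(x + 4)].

Distinct linear factors: α/(x - 5) + β/(x + 4)


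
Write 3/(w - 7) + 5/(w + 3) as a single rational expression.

Common denominator (w - 7)(w + 3). Numerator: 3(w + 3) + 5(w - 7) = (3w + 9) + (5w - 35) = 8w - 26
Result: (8w - 26)/[(w - 7)(w + 3)]


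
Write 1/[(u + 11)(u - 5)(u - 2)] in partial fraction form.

Using cover-up method: α = 1/208, β = 1/48, γ = -1/39
Result: (1/208)/(u + 11) + (1/48)/(u - 5) - (1/39)/(u - 2)


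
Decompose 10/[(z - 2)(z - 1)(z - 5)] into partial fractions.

Using cover-up method: A = -10/3, B = 5/2, C = 5/6
Result: (-10/3)/(z - 2) + (5/2)/(z - 1) + (5/6)/(z - 5)


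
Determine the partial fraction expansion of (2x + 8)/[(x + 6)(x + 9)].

At x=-6: A = (2·(-6) + 8)/(-6 + 9) = -4/3. At x=-9: B = (2·(-9) + 8)/(-9 + 6) = 10/3
Result: (-4/3)/(x + 6) + (10/3)/(x + 9)


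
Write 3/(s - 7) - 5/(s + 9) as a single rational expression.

Common denominator (s - 7)(s + 9). Numerator: 3(s + 9) - 5(s - 7) = (3s + 27) - (5s - 35) = -2s + 62
Result: (-2s + 62)/[(s - 7)(s + 9)]


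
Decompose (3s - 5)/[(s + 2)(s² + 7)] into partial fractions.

At s=-2: A = (3·(-2) - 5)/((-2)² + 7) = -1. B = -A = 1, C = 3 - (-2)·A = 1
Result: -1/(s + 2) + (s + 1)/(s² + 7)


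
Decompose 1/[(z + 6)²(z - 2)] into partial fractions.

Cover-up at z=2: γ = 1/(2 + 6)² = 1/64. Cover-up at z=-6: β = 1/(-6 - 2) = -1/8. Comparing z² coeff: α = -γ = -1/64
Result: (-1/64)/(z + 6) - (1/8)/(z + 6)² + (1/64)/(z - 2)


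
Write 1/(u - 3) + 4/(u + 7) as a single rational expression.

Common denominator (u - 3)(u + 7). Numerator: 1(u + 7) + 4(u - 3) = (u + 7) + (4u - 12) = 5u - 5
Result: (5u - 5)/[(u - 3)(u + 7)]


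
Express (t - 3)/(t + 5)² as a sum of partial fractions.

(t - 3) = P(t + 5) + Q. At t = -5: Q = 1·(-5) - 3 = -8. Coeff of t: P = 1
Result: 1/(t + 5) - 8/(t + 5)²


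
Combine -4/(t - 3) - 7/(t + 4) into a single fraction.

Common denominator (t - 3)(t + 4). Numerator: -4(t + 4) - 7(t - 3) = (-4t - 16) - (7t - 21) = -11t + 5
Result: (-11t + 5)/[(t - 3)(t + 4)]


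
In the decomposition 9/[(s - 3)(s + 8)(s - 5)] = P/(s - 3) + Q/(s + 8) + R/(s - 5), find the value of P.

Cover-up at s = 3: P = 9/[(3 + 8)(3 - 5)] = 9/[(11)(-2)] = -9/22


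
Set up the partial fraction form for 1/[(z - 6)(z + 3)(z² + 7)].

Two linear + quadratic: α/(z - 6) + β/(z + 3) + (γz + δ)/(z² + 7)


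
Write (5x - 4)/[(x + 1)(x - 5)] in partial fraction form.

At x=-1: A = (5·(-1) - 4)/(-1 - 5) = 3/2. At x=5: B = (5·5 - 4)/(5 + 1) = 7/2
Result: (3/2)/(x + 1) + (7/2)/(x - 5)


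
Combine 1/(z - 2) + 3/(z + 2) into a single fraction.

Common denominator (z - 2)(z + 2). Numerator: 1(z + 2) + 3(z - 2) = (z + 2) + (3z - 6) = 4z - 4
Result: (4z - 4)/[(z - 2)(z + 2)]


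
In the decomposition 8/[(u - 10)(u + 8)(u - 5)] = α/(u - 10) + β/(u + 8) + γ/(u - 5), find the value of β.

Cover-up at u = -8: β = 8/[(-8 - 10)(-8 - 5)] = 8/[(-18)(-13)] = 8/234 = 4/117


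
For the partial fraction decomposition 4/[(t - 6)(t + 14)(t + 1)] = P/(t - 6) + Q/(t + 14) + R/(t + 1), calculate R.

Cover-up at t = -1: R = 4/[(-1 - 6)(-1 + 14)] = 4/[(-7)(13)] = -4/91


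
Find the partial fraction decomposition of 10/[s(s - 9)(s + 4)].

Using cover-up method: P = -5/18, Q = 10/117, R = 5/26
Result: (-5/18)/s + (10/117)/(s - 9) + (5/26)/(s + 4)


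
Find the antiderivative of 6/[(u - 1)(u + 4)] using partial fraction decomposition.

Decompose: 6/[(u - 1)(u + 4)] = (6/5)/(u - 1) - (6/5)/(u + 4). Integrate each term: (6/5) ln|(u - 1)| - (6/5) ln|(u + 4)| + C


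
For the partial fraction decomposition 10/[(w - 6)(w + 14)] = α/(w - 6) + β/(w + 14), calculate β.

Cover-up at w = -14: β = 10/(-14 - 6) = -10/20 = -1/2


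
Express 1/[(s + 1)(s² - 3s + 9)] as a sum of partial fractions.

Cover-up at s = -1: A = 1/((-1)² - 3·(-1) + 9) = 1/13. Then B = -A = -1/13, C = -A·(-3 - 1) = 4/13
Result: (1/13)/(s + 1) - ((1/13)s - 4/13)/(s² - 3s + 9)


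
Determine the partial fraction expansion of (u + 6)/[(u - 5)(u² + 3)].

At u=5: α = (1·5 + 6)/(5² + 3) = 11/28. β = -α = -11/28, γ = 1 - 5·α = -27/28
Result: (11/28)/(u - 5) - ((11/28)u + 27/28)/(u² + 3)


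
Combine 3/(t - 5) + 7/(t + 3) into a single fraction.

Common denominator (t - 5)(t + 3). Numerator: 3(t + 3) + 7(t - 5) = (3t + 9) + (7t - 35) = 10t - 26
Result: (10t - 26)/[(t - 5)(t + 3)]


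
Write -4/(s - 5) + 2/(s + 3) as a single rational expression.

Common denominator (s - 5)(s + 3). Numerator: -4(s + 3) + 2(s - 5) = (-4s - 12) + (2s - 10) = -2s - 22
Result: (-2s - 22)/[(s - 5)(s + 3)]


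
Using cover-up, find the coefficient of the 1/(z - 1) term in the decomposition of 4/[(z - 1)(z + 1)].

Cover (z - 1), set z=1: 4/((z + 1) at z=1) = 4/(2) = 2


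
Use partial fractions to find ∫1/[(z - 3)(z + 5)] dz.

Decompose: 1/[(z - 3)(z + 5)] = (1/8)/(z - 3) - (1/8)/(z + 5). Integrate each term: (1/8) ln|(z - 3)| - (1/8) ln|(z + 5)| + C


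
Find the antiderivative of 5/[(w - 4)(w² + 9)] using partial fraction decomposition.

Cover-up at w=4: P = 5/(4²+9) = 1/5. Coeff matching: Q = -1/5, R = -4/5. Decomposition: (1/5)/(w - 4) - ((1/5)w + 4/5)/(w² + 9). Integrate: linear → ln, quadratic → (1/2)ln + arctan: (1/5) ln|(w - 4)| - (1/10) ln(w² + 9) - (4/15) arctan(w/3) + C


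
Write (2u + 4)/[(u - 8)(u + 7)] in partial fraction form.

At u=8: A = (2·8 + 4)/(8 + 7) = 4/3. At u=-7: B = (2·(-7) + 4)/(-7 - 8) = 2/3
Result: (4/3)/(u - 8) + (2/3)/(u + 7)


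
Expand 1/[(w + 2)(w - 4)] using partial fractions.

1/(w + 2)(w - 4) = P/(w + 2) + Q/(w - 4). P = 1/(-2 - 4) = -1/6, Q = 1/(4 + 2) = 1/6
Result: (-1/6)/(w + 2) + (1/6)/(w - 4)


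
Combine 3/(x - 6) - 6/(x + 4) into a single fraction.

Common denominator (x - 6)(x + 4). Numerator: 3(x + 4) - 6(x - 6) = (3x + 12) - (6x - 36) = -3x + 48
Result: (-3x + 48)/[(x - 6)(x + 4)]


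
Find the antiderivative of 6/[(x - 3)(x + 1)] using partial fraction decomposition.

Decompose: 6/[(x - 3)(x + 1)] = (3/2)/(x - 3) - (3/2)/(x + 1). Integrate each term: (3/2) ln|(x - 3)| - (3/2) ln|(x + 1)| + C


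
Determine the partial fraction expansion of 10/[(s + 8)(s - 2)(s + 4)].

Using cover-up method: α = 1/4, β = 1/6, γ = -5/12
Result: (1/4)/(s + 8) + (1/6)/(s - 2) - (5/12)/(s + 4)


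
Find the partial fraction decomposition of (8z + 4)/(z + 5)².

(8z + 4) = α(z + 5) + β. At z = -5: β = 8·(-5) + 4 = -36. Coeff of z: α = 8
Result: 8/(z + 5) - 36/(z + 5)²


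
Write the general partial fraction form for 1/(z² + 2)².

Repeated quadratic factor: (αz + β)/(z² + 2) + (γz + δ)/(z² + 2)²


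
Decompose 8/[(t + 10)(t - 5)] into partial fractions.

8/(t + 10)(t - 5) = α/(t + 10) + β/(t - 5). α = 8/(-10 - 5) = -8/15, β = 8/(5 + 10) = 8/15
Result: (-8/15)/(t + 10) + (8/15)/(t - 5)


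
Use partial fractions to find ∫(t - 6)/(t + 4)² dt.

Decompose: α = 1, β = 1·(-4) - 6 = -10, so (t - 6)/(t + 4)² = 1/(t + 4) - 10/(t + 4)². Integrate: ∫ α/(t + 4) dt = ln|(t + 4)|; ∫ β/(t + 4)² dt = 10/(t + 4). Sum: ln|(t + 4)| + 10/(t + 4) + C


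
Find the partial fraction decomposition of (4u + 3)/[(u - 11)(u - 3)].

At u=11: P = (4·11 + 3)/(11 - 3) = 47/8. At u=3: Q = (4·3 + 3)/(3 - 11) = -15/8
Result: (47/8)/(u - 11) - (15/8)/(u - 3)


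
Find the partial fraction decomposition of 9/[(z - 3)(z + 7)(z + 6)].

Using cover-up method: P = 1/10, Q = 9/10, R = -1
Result: (1/10)/(z - 3) + (9/10)/(z + 7) - 1/(z + 6)


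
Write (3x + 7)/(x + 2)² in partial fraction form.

(3x + 7) = P(x + 2) + Q. At x = -2: Q = 3·(-2) + 7 = 1. Coeff of x: P = 3
Result: 3/(x + 2) + 1/(x + 2)²


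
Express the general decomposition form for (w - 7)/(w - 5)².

Repeated linear factor: A/(w - 5) + B/(w - 5)²


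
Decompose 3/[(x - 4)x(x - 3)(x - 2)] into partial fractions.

Using Heaviside cover-up: (3/8)/(x - 4) - (1/8)/x - 1/(x - 3) + (3/4)/(x - 2)


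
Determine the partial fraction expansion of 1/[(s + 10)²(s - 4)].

Cover-up at s=4: C = 1/(4 + 10)² = 1/196. Cover-up at s=-10: B = 1/(-10 - 4) = -1/14. Comparing s² coeff: A = -C = -1/196
Result: (-1/196)/(s + 10) - (1/14)/(s + 10)² + (1/196)/(s - 4)


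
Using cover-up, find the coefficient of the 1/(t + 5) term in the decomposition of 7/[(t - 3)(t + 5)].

Cover (t + 5), set t=-5: 7/((t - 3) at t=-5) = 7/(-8) = -7/8


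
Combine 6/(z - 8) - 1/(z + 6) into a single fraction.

Common denominator (z - 8)(z + 6). Numerator: 6(z + 6) - 1(z - 8) = (6z + 36) - (z - 8) = 5z + 44
Result: (5z + 44)/[(z - 8)(z + 6)]


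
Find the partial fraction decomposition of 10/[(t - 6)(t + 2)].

10/(t - 6)(t + 2) = P/(t - 6) + Q/(t + 2). P = 10/(6 + 2) = 5/4, Q = 10/(-2 - 6) = -5/4
Result: (5/4)/(t - 6) - (5/4)/(t + 2)


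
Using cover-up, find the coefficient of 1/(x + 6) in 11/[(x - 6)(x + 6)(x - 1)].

Cover (x + 6), set x=-6: 11/[(-6 - 6)(-6 - 1)] = 11/84


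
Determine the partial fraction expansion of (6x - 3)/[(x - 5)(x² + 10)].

At x=5: A = (6·5 - 3)/(5² + 10) = 27/35. B = -A = -27/35, C = 6 - 5·A = 15/7
Result: (27/35)/(x - 5) - ((27/35)x - 15/7)/(x² + 10)


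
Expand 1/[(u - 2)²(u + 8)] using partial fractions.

Cover-up at u=-8: C = 1/(-8 - 2)² = 1/100. Cover-up at u=2: B = 1/(2 + 8) = 1/10. Comparing u² coeff: A = -C = -1/100
Result: (-1/100)/(u - 2) + (1/10)/(u - 2)² + (1/100)/(u + 8)


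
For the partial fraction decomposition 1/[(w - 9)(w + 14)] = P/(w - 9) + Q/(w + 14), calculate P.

Cover-up at w = 9: P = 1/(9 + 14) = 1/23


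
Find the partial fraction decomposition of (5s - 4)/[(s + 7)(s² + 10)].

At s=-7: A = (5·(-7) - 4)/((-7)² + 10) = -39/59. B = -A = 39/59, C = 5 - (-7)·A = 22/59
Result: (-39/59)/(s + 7) + ((39/59)s + 22/59)/(s² + 10)


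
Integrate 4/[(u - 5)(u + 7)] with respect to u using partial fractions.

Decompose: 4/[(u - 5)(u + 7)] = (1/3)/(u - 5) - (1/3)/(u + 7). Integrate each term: (1/3) ln|(u - 5)| - (1/3) ln|(u + 7)| + C


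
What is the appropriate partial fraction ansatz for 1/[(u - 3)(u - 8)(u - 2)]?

Three distinct linear factors: A/(u - 3) + B/(u - 8) + C/(u - 2)


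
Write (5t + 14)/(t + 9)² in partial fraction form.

(5t + 14) = A(t + 9) + B. At t = -9: B = 5·(-9) + 14 = -31. Coeff of t: A = 5
Result: 5/(t + 9) - 31/(t + 9)²


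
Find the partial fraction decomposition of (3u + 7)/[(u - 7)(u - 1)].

At u=7: A = (3·7 + 7)/(7 - 1) = 14/3. At u=1: B = (3·1 + 7)/(1 - 7) = -5/3
Result: (14/3)/(u - 7) - (5/3)/(u - 1)


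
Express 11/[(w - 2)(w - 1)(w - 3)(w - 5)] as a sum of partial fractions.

Using Heaviside cover-up: (11/3)/(w - 2) - (11/8)/(w - 1) - (11/4)/(w - 3) + (11/24)/(w - 5)


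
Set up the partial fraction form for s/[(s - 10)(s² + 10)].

Linear + irreducible quadratic: P/(s - 10) + (Qs + R)/(s² + 10)


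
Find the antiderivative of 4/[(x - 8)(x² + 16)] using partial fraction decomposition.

Cover-up at x=8: α = 4/(8²+16) = 1/20. Coeff matching: β = -1/20, γ = -2/5. Decomposition: (1/20)/(x - 8) - ((1/20)x + 2/5)/(x² + 16). Integrate: linear → ln, quadratic → (1/2)ln + arctan: (1/20) ln|(x - 8)| - (1/40) ln(x² + 16) - (1/10) arctan(x/4) + C


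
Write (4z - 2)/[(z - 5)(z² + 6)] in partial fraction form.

At z=5: A = (4·5 - 2)/(5² + 6) = 18/31. B = -A = -18/31, C = 4 - 5·A = 34/31
Result: (18/31)/(z - 5) - ((18/31)z - 34/31)/(z² + 6)


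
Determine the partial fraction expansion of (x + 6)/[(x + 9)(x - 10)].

At x=-9: A = (1·(-9) + 6)/(-9 - 10) = 3/19. At x=10: B = (1·10 + 6)/(10 + 9) = 16/19
Result: (3/19)/(x + 9) + (16/19)/(x - 10)


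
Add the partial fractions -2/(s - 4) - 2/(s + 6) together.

Common denominator (s - 4)(s + 6). Numerator: -2(s + 6) - 2(s - 4) = (-2s - 12) - (2s - 8) = -4s - 4
Result: (-4s - 4)/[(s - 4)(s + 6)]


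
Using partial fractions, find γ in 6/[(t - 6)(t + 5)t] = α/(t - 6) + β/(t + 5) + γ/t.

Cover-up at t = 0: γ = 6/[(0 - 6)(0 + 5)] = 6/[(-6)(5)] = -6/30 = -1/5


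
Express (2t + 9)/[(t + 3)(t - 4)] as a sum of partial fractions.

At t=-3: A = (2·(-3) + 9)/(-3 - 4) = -3/7. At t=4: B = (2·4 + 9)/(4 + 3) = 17/7
Result: (-3/7)/(t + 3) + (17/7)/(t - 4)


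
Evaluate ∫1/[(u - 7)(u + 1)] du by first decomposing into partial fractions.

Decompose: 1/[(u - 7)(u + 1)] = (1/8)/(u - 7) - (1/8)/(u + 1). Integrate each term: (1/8) ln|(u - 7)| - (1/8) ln|(u + 1)| + C


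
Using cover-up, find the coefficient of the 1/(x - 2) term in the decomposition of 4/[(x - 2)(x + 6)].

Cover (x - 2), set x=2: 4/((x + 6) at x=2) = 4/(8) = 1/2


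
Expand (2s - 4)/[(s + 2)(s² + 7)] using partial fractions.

At s=-2: A = (2·(-2) - 4)/((-2)² + 7) = -8/11. B = -A = 8/11, C = 2 - (-2)·A = 6/11
Result: (-8/11)/(s + 2) + ((8/11)s + 6/11)/(s² + 7)


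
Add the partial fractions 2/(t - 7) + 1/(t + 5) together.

Common denominator (t - 7)(t + 5). Numerator: 2(t + 5) + 1(t - 7) = (2t + 10) + (t - 7) = 3t + 3
Result: (3t + 3)/[(t - 7)(t + 5)]


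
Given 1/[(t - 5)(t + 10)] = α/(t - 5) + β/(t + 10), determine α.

Cover-up at t = 5: α = 1/(5 + 10) = 1/15


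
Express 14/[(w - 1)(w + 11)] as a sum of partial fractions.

14/(w - 1)(w + 11) = α/(w - 1) + β/(w + 11). α = 14/(1 + 11) = 7/6, β = 14/(-11 - 1) = -7/6
Result: (7/6)/(w - 1) - (7/6)/(w + 11)


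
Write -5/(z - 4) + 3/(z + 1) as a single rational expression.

Common denominator (z - 4)(z + 1). Numerator: -5(z + 1) + 3(z - 4) = (-5z - 5) + (3z - 12) = -2z - 17
Result: (-2z - 17)/[(z - 4)(z + 1)]


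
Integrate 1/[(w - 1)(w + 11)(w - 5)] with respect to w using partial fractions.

Cover-up: P = -1/48, Q = 1/192, R = 1/64. Decomposition: (-1/48)/(w - 1) + (1/192)/(w + 11) + (1/64)/(w - 5). Integrate each term: (-1/48) ln|(w - 1)| + (1/192) ln|(w + 11)| + (1/64) ln|(w - 5)| + C


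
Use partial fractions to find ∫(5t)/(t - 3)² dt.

Decompose: P = 5, Q = 5·3 + 0 = 15, so (5t)/(t - 3)² = 5/(t - 3) + 15/(t - 3)². Integrate: ∫ P/(t - 3) dt = 5 ln|(t - 3)|; ∫ Q/(t - 3)² dt = -15/(t - 3). Sum: 5 ln|(t - 3)| - 15/(t - 3) + C


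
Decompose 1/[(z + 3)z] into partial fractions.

1/(z + 3)z = α/(z + 3) + β/z. α = 1/(-3 - 0) = -1/3, β = 1/(0 + 3) = 1/3
Result: (-1/3)/(z + 3) + (1/3)/z


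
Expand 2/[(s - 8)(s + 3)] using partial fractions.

2/(s - 8)(s + 3) = A/(s - 8) + B/(s + 3). A = 2/(8 + 3) = 2/11, B = 2/(-3 - 8) = -2/11
Result: (2/11)/(s - 8) - (2/11)/(s + 3)


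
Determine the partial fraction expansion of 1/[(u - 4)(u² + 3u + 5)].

Cover-up at u = 4: A = 1/(4² + 3·4 + 5) = 1/33. Then B = -A = -1/33, C = -A·(3 + 4) = -7/33
Result: (1/33)/(u - 4) - ((1/33)u + 7/33)/(u² + 3u + 5)


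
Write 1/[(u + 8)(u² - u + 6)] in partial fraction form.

Cover-up at u = -8: A = 1/((-8)² - 1·(-8) + 6) = 1/78. Then B = -A = -1/78, C = -A·(-1 - 8) = 3/26
Result: (1/78)/(u + 8) - ((1/78)u - 3/26)/(u² - u + 6)


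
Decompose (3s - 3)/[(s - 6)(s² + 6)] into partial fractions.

At s=6: P = (3·6 - 3)/(6² + 6) = 5/14. Q = -P = -5/14, R = 3 - 6·P = 6/7
Result: (5/14)/(s - 6) - ((5/14)s - 6/7)/(s² + 6)


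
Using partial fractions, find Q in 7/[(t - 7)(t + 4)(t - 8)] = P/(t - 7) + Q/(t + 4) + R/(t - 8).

Cover-up at t = -4: Q = 7/[(-4 - 7)(-4 - 8)] = 7/[(-11)(-12)] = 7/132


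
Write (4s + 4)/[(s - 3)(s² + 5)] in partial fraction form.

At s=3: A = (4·3 + 4)/(3² + 5) = 8/7. B = -A = -8/7, C = 4 - 3·A = 4/7
Result: (8/7)/(s - 3) - ((8/7)s - 4/7)/(s² + 5)


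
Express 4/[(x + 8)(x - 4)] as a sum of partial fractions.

4/(x + 8)(x - 4) = α/(x + 8) + β/(x - 4). α = 4/(-8 - 4) = -1/3, β = 4/(4 + 8) = 1/3
Result: (-1/3)/(x + 8) + (1/3)/(x - 4)


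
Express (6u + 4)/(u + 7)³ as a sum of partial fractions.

(6u + 4) = P(u + 7)² + Q(u + 7) + R. At u = -7: R = 6·(-7) + 4 = -38. Coefficients: P = 0, Q = 6
Result: 6/(u + 7)² - 38/(u + 7)³


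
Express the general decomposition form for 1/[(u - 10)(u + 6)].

Distinct linear factors: P/(u - 10) + Q/(u + 6)


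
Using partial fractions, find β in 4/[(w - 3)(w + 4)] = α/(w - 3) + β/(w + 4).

Cover-up at w = -4: β = 4/(-4 - 3) = -4/7


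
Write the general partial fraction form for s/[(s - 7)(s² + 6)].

Linear + irreducible quadratic: α/(s - 7) + (βs + γ)/(s² + 6)


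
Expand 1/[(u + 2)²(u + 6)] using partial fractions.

Cover-up at u=-6: C = 1/(-6 + 2)² = 1/16. Cover-up at u=-2: B = 1/(-2 + 6) = 1/4. Comparing u² coeff: A = -C = -1/16
Result: (-1/16)/(u + 2) + (1/4)/(u + 2)² + (1/16)/(u + 6)


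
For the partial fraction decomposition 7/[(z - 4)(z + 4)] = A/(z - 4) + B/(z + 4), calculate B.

Cover-up at z = -4: B = 7/(-4 - 4) = -7/8


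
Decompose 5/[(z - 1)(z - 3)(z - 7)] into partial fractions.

Using cover-up method: A = 5/12, B = -5/8, C = 5/24
Result: (5/12)/(z - 1) - (5/8)/(z - 3) + (5/24)/(z - 7)


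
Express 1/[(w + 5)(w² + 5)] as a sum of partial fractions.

Cover-up at w = -5: A = 1/((-5)² + 5) = 1/30. Then B = -A = -1/30, C = -A·(0 - 5) = 1/6
Result: (1/30)/(w + 5) - ((1/30)w - 1/6)/(w² + 5)


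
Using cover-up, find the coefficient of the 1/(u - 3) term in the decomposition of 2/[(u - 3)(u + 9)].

Cover (u - 3), set u=3: 2/((u + 9) at u=3) = 2/(12) = 1/6


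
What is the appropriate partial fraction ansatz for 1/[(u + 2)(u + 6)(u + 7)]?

Three distinct linear factors: α/(u + 2) + β/(u + 6) + γ/(u + 7)


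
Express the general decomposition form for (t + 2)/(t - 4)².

Repeated linear factor: α/(t - 4) + β/(t - 4)²


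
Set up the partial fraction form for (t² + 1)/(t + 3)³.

Repeated linear factor (power 3): α/(t + 3) + β/(t + 3)² + γ/(t + 3)³


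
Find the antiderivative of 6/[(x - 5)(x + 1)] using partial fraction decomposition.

Decompose: 6/[(x - 5)(x + 1)] = 1/(x - 5) - 1/(x + 1). Integrate each term: ln|(x - 5)| - ln|(x + 1)| + C


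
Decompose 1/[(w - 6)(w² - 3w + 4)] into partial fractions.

Cover-up at w = 6: A = 1/(6² - 3·6 + 4) = 1/22. Then B = -A = -1/22, C = -A·(-3 + 6) = -3/22
Result: (1/22)/(w - 6) - ((1/22)w + 3/22)/(w² - 3w + 4)


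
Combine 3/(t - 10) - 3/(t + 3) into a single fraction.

Common denominator (t - 10)(t + 3). Numerator: 3(t + 3) - 3(t - 10) = (3t + 9) - (3t - 30) = 39
Result: (39)/[(t - 10)(t + 3)]


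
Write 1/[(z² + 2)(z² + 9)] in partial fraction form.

Coefficient matching gives A = C = 0, B = 1/(9-2) = 1/7, D = -B = -1/7
Result: (1/7)/(z² + 2) - (1/7)/(z² + 9)


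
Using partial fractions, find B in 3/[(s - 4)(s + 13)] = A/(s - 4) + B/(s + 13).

Cover-up at s = -13: B = 3/(-13 - 4) = -3/17


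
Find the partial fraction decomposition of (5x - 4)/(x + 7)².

(5x - 4) = P(x + 7) + Q. At x = -7: Q = 5·(-7) - 4 = -39. Coeff of x: P = 5
Result: 5/(x + 7) - 39/(x + 7)²


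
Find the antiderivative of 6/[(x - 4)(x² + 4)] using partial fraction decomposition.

Cover-up at x=4: α = 6/(4²+4) = 3/10. Coeff matching: β = -3/10, γ = -6/5. Decomposition: (3/10)/(x - 4) - ((3/10)x + 6/5)/(x² + 4). Integrate: linear → ln, quadratic → (1/2)ln + arctan: (3/10) ln|(x - 4)| - (3/20) ln(x² + 4) - (3/5) arctan(x/2) + C


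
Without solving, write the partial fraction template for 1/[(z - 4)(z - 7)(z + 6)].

Three distinct linear factors: α/(z - 4) + β/(z - 7) + γ/(z + 6)


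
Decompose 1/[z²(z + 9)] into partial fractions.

Cover-up at z=-9: R = 1/(-9 - 0)² = 1/81. Cover-up at z=0: Q = 1/(0 + 9) = 1/9. Comparing z² coeff: P = -R = -1/81
Result: (-1/81)/z + (1/9)/z² + (1/81)/(z + 9)


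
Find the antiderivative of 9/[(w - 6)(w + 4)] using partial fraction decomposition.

Decompose: 9/[(w - 6)(w + 4)] = (9/10)/(w - 6) - (9/10)/(w + 4). Integrate each term: (9/10) ln|(w - 6)| - (9/10) ln|(w + 4)| + C


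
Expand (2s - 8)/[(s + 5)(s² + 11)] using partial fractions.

At s=-5: P = (2·(-5) - 8)/((-5)² + 11) = -1/2. Q = -P = 1/2, R = 2 - (-5)·P = -1/2
Result: (-1/2)/(s + 5) + ((1/2)s - 1/2)/(s² + 11)


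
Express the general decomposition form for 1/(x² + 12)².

Repeated quadratic factor: (Px + Q)/(x² + 12) + (Rx + S)/(x² + 12)²


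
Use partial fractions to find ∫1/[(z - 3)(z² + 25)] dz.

Cover-up at z=3: A = 1/(3²+25) = 1/34. Coeff matching: B = -1/34, C = -3/34. Decomposition: (1/34)/(z - 3) - ((1/34)z + 3/34)/(z² + 25). Integrate: linear → ln, quadratic → (1/2)ln + arctan: (1/34) ln|(z - 3)| - (1/68) ln(z² + 25) - (3/170) arctan(z/5) + C


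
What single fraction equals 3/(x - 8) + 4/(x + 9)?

Common denominator (x - 8)(x + 9). Numerator: 3(x + 9) + 4(x - 8) = (3x + 27) + (4x - 32) = 7x - 5
Result: (7x - 5)/[(x - 8)(x + 9)]


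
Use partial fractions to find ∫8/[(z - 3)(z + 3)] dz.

Decompose: 8/[(z - 3)(z + 3)] = (4/3)/(z - 3) - (4/3)/(z + 3). Integrate each term: (4/3) ln|(z - 3)| - (4/3) ln|(z + 3)| + C


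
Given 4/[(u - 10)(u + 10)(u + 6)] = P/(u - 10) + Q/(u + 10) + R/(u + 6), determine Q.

Cover-up at u = -10: Q = 4/[(-10 - 10)(-10 + 6)] = 4/[(-20)(-4)] = 4/80 = 1/20


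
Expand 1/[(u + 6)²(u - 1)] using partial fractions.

Cover-up at u=1: C = 1/(1 + 6)² = 1/49. Cover-up at u=-6: B = 1/(-6 - 1) = -1/7. Comparing u² coeff: A = -C = -1/49
Result: (-1/49)/(u + 6) - (1/7)/(u + 6)² + (1/49)/(u - 1)


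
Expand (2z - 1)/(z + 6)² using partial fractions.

(2z - 1) = P(z + 6) + Q. At z = -6: Q = 2·(-6) - 1 = -13. Coeff of z: P = 2
Result: 2/(z + 6) - 13/(z + 6)²


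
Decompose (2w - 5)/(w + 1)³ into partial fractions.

(2w - 5) = α(w + 1)² + β(w + 1) + γ. At w = -1: γ = 2·(-1) - 5 = -7. Coefficients: α = 0, β = 2
Result: 2/(w + 1)² - 7/(w + 1)³


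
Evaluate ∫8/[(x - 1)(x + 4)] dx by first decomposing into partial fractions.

Decompose: 8/[(x - 1)(x + 4)] = (8/5)/(x - 1) - (8/5)/(x + 4). Integrate each term: (8/5) ln|(x - 1)| - (8/5) ln|(x + 4)| + C


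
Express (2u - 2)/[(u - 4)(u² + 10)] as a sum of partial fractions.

At u=4: A = (2·4 - 2)/(4² + 10) = 3/13. B = -A = -3/13, C = 2 - 4·A = 14/13
Result: (3/13)/(u - 4) - ((3/13)u - 14/13)/(u² + 10)


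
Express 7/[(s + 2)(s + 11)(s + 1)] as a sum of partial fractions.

Using cover-up method: A = -7/9, B = 7/90, C = 7/10
Result: (-7/9)/(s + 2) + (7/90)/(s + 11) + (7/10)/(s + 1)


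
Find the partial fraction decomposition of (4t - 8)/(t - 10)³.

(4t - 8) = P(t - 10)² + Q(t - 10) + R. At t = 10: R = 4·10 - 8 = 32. Coefficients: P = 0, Q = 4
Result: 4/(t - 10)² + 32/(t - 10)³


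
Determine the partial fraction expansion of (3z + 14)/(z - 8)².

(3z + 14) = α(z - 8) + β. At z = 8: β = 3·8 + 14 = 38. Coeff of z: α = 3
Result: 3/(z - 8) + 38/(z - 8)²


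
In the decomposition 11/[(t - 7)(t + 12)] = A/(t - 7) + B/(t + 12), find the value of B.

Cover-up at t = -12: B = 11/(-12 - 7) = -11/19


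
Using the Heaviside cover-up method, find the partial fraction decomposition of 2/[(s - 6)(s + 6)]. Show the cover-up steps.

Cover (s - 6): set s=6, get A = 2/(6 + 6) = 1/6. Cover (s + 6): set s=-6, get B = 2/(-6 - 6) = -1/6.
Result: (1/6)/(s - 6) - (1/6)/(s + 6)


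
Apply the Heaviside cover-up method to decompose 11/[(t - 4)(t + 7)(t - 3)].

Cover (t - 4), t=4: P = 11/[(4 + 7)(4 - 3)] = 1. Cover (t + 7), t=-7: Q = 11/[(-7 - 4)(-7 - 3)] = 1/10. Cover (t - 3), t=3: R = 11/[(3 - 4)(3 + 7)] = -11/10.
Result: 1/(t - 4) + (1/10)/(t + 7) - (11/10)/(t - 3)


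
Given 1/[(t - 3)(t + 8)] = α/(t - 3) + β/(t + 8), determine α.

Cover-up at t = 3: α = 1/(3 + 8) = 1/11


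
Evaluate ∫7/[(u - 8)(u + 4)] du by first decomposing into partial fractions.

Decompose: 7/[(u - 8)(u + 4)] = (7/12)/(u - 8) - (7/12)/(u + 4). Integrate each term: (7/12) ln|(u - 8)| - (7/12) ln|(u + 4)| + C


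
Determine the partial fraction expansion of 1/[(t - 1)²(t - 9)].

Cover-up at t=9: R = 1/(9 - 1)² = 1/64. Cover-up at t=1: Q = 1/(1 - 9) = -1/8. Comparing t² coeff: P = -R = -1/64
Result: (-1/64)/(t - 1) - (1/8)/(t - 1)² + (1/64)/(t - 9)


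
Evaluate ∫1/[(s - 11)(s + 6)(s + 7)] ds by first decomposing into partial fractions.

Cover-up: α = 1/306, β = -1/17, γ = 1/18. Decomposition: (1/306)/(s - 11) - (1/17)/(s + 6) + (1/18)/(s + 7). Integrate each term: (1/306) ln|(s - 11)| - (1/17) ln|(s + 6)| + (1/18) ln|(s + 7)| + C


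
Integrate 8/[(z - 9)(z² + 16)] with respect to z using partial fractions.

Cover-up at z=9: α = 8/(9²+16) = 8/97. Coeff matching: β = -8/97, γ = -72/97. Decomposition: (8/97)/(z - 9) - ((8/97)z + 72/97)/(z² + 16). Integrate: linear → ln, quadratic → (1/2)ln + arctan: (8/97) ln|(z - 9)| - (4/97) ln(z² + 16) - (18/97) arctan(z/4) + C


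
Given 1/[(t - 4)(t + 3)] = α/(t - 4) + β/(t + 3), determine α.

Cover-up at t = 4: α = 1/(4 + 3) = 1/7


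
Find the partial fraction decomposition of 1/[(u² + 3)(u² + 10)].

Coefficient matching gives P = R = 0, Q = 1/(10-3) = 1/7, S = -Q = -1/7
Result: (1/7)/(u² + 3) - (1/7)/(u² + 10)


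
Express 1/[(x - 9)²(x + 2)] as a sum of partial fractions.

Cover-up at x=-2: R = 1/(-2 - 9)² = 1/121. Cover-up at x=9: Q = 1/(9 + 2) = 1/11. Comparing x² coeff: P = -R = -1/121
Result: (-1/121)/(x - 9) + (1/11)/(x - 9)² + (1/121)/(x + 2)


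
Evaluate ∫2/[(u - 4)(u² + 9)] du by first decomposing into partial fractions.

Cover-up at u=4: P = 2/(4²+9) = 2/25. Coeff matching: Q = -2/25, R = -8/25. Decomposition: (2/25)/(u - 4) - ((2/25)u + 8/25)/(u² + 9). Integrate: linear → ln, quadratic → (1/2)ln + arctan: (2/25) ln|(u - 4)| - (1/25) ln(u² + 9) - (8/75) arctan(u/3) + C


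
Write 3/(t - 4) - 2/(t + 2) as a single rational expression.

Common denominator (t - 4)(t + 2). Numerator: 3(t + 2) - 2(t - 4) = (3t + 6) - (2t - 8) = t + 14
Result: (t + 14)/[(t - 4)(t + 2)]


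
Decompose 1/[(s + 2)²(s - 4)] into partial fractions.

Cover-up at s=4: R = 1/(4 + 2)² = 1/36. Cover-up at s=-2: Q = 1/(-2 - 4) = -1/6. Comparing s² coeff: P = -R = -1/36
Result: (-1/36)/(s + 2) - (1/6)/(s + 2)² + (1/36)/(s - 4)


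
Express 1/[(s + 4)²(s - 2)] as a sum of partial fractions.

Cover-up at s=2: C = 1/(2 + 4)² = 1/36. Cover-up at s=-4: B = 1/(-4 - 2) = -1/6. Comparing s² coeff: A = -C = -1/36
Result: (-1/36)/(s + 4) - (1/6)/(s + 4)² + (1/36)/(s - 2)


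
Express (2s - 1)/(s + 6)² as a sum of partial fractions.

(2s - 1) = A(s + 6) + B. At s = -6: B = 2·(-6) - 1 = -13. Coeff of s: A = 2
Result: 2/(s + 6) - 13/(s + 6)²


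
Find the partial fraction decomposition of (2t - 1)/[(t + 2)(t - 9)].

At t=-2: P = (2·(-2) - 1)/(-2 - 9) = 5/11. At t=9: Q = (2·9 - 1)/(9 + 2) = 17/11
Result: (5/11)/(t + 2) + (17/11)/(t - 9)
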